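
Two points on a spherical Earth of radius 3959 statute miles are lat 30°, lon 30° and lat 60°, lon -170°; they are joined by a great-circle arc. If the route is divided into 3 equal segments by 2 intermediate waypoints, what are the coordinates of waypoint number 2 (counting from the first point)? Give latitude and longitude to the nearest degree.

≈ lat 81°, lon 111°

The haversine formula gives a central angle δ ≈ 1.545 rad (88.5°) between the endpoints.
Interpolate at f = 2/3 with slerp weights a = sin((1−f)δ)/sin δ ≈ 0.493, b = sin(fδ)/sin δ ≈ 0.857.
p = a·p₁ + b·p₂ ≈ (-0.053, 0.139, 0.989); φ = arcsin(p_z) ≈ 81.46°, λ = atan2(p_y, p_x) ≈ 110.81°.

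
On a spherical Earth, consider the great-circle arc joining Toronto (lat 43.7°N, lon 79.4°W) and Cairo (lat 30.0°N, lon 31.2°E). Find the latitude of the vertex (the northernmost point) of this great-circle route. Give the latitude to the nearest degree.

≈ 54°N

The great circle lies in the plane with unit normal n̂ = (p₁ × p₂)/|p₁ × p₂|.
Here n̂_z ≈ +0.591; the vertex latitude is φ_max = arccos|n̂_z| ≈ 53.8°.
Check via Clairaut: cos φ_max = |cos φ₁| · sin C = cos(43.7°)·sin(54.8°) ≈ 0.591, again giving ≈ 53.8°.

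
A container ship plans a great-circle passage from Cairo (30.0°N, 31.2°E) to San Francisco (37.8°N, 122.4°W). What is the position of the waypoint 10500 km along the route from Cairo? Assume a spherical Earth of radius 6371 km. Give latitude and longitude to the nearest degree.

Convert each endpoint to a unit vector on the sphere (x = cos φ cos λ, y = cos φ sin λ, z = sin φ).
The central angle between the endpoints is δ = arccos(p₁·p₂) ≈ 1.882 rad (107.8°). The total great-circle distance is δ·R ≈ 1.882 × 6371 ≈ 11992 km, so the target fraction is f = 10500/11992 ≈ 0.876.
Interpolate at f ≈ 0.876 with slerp weights a = sin((1−f)δ)/sin δ ≈ 0.244, b = sin(fδ)/sin δ ≈ 1.047.
p = a·p₁ + b·p₂ ≈ (-0.263, -0.589, 0.764); φ = arcsin(p_z) ≈ 49.81°, λ = atan2(p_y, p_x) ≈ -114.04°.

≈ (50°N, 114°W)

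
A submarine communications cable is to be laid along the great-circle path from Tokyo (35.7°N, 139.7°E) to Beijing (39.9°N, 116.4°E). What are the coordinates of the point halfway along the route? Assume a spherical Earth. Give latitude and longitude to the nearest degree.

Write both endpoints as unit vectors p₁, p₂ with components (cos φ cos λ, cos φ sin λ, sin φ).
The central angle between the endpoints is δ = arccos(p₁·p₂) ≈ 0.329 rad (18.8°).
Interpolate at f = 1/2 with slerp weights a = sin((1−f)δ)/sin δ ≈ 0.507, b = sin(fδ)/sin δ ≈ 0.507.
p = a·p₁ + b·p₂ ≈ (-0.487, 0.614, 0.621); φ = arcsin(p_z) ≈ 38.38°, λ = atan2(p_y, p_x) ≈ 128.39°.

≈ 38°N, 128°E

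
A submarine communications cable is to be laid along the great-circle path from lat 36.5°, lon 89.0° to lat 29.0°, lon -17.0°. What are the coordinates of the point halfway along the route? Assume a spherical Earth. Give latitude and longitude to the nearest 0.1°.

Convert each endpoint to a unit vector on the sphere (x = cos φ cos λ, y = cos φ sin λ, z = sin φ).
The central angle between the endpoints is δ = arccos(p₁·p₂) ≈ 1.476 rad (84.6°).
Interpolate at f = 1/2 with slerp weights a = sin((1−f)δ)/sin δ ≈ 0.676, b = sin(fδ)/sin δ ≈ 0.676.
p = a·p₁ + b·p₂ ≈ (0.575, 0.370, 0.730); φ = arcsin(p_z) ≈ 46.86°, λ = atan2(p_y, p_x) ≈ 32.80°.

≈ lat 46.9°, lon 32.8°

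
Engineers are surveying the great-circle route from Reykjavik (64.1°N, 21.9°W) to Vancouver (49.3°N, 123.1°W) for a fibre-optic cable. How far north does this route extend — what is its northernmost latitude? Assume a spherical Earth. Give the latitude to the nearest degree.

The great circle lies in the plane with unit normal n̂ = (p₁ × p₂)/|p₁ × p₂|.
Here n̂_z ≈ -0.359; the vertex latitude is φ_max = arccos|n̂_z| ≈ 69.0°.

≈ 69°N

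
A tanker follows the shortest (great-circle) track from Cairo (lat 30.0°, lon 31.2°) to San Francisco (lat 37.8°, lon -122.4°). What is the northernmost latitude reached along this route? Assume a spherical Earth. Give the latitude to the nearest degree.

≈ 71°

The great circle lies in the plane with unit normal n̂ = (p₁ × p₂)/|p₁ × p₂|.
Here n̂_z ≈ -0.320; the vertex latitude is φ_max = arccos|n̂_z| ≈ 71.4°.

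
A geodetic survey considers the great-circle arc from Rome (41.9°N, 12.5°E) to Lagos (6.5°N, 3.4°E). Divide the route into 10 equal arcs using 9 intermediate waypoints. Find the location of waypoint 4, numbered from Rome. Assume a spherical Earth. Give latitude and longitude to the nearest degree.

≈ (28°N, 8°E)

Write both endpoints as unit vectors p₁, p₂ with components (cos φ cos λ, cos φ sin λ, sin φ).
The central angle between the endpoints is δ = arccos(p₁·p₂) ≈ 0.634 rad (36.3°).
Interpolate at f = 4/10 with slerp weights a = sin((1−f)δ)/sin δ ≈ 0.627, b = sin(fδ)/sin δ ≈ 0.424.
p = a·p₁ + b·p₂ ≈ (0.876, 0.126, 0.467); φ = arcsin(p_z) ≈ 27.81°, λ = atan2(p_y, p_x) ≈ 8.18°.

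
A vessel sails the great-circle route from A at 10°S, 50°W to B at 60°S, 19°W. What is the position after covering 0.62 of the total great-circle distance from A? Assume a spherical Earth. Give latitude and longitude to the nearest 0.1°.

≈ 42.0°S, 36.3°W

Convert each endpoint to a unit vector on the sphere (x = cos φ cos λ, y = cos φ sin λ, z = sin φ).
The central angle between the endpoints is δ = arccos(p₁·p₂) ≈ 0.961 rad (55.1°).
Interpolate at f = 0.62 with slerp weights a = sin((1−f)δ)/sin δ ≈ 0.436, b = sin(fδ)/sin δ ≈ 0.685.
p = a·p₁ + b·p₂ ≈ (0.599, -0.440, -0.669); φ = arcsin(p_z) ≈ -41.96°, λ = atan2(p_y, p_x) ≈ -36.29°.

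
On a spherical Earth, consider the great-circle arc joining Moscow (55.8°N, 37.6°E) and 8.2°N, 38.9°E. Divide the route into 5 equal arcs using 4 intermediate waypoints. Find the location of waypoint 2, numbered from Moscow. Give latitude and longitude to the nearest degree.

≈ 37°N, 38°E

Convert each endpoint to a unit vector on the sphere (x = cos φ cos λ, y = cos φ sin λ, z = sin φ).
The central angle between the endpoints is δ = arccos(p₁·p₂) ≈ 0.831 rad (47.6°).
Interpolate at f = 2/5 with slerp weights a = sin((1−f)δ)/sin δ ≈ 0.647, b = sin(fδ)/sin δ ≈ 0.442.
p = a·p₁ + b·p₂ ≈ (0.629, 0.497, 0.598); φ = arcsin(p_z) ≈ 36.76°, λ = atan2(p_y, p_x) ≈ 38.31°.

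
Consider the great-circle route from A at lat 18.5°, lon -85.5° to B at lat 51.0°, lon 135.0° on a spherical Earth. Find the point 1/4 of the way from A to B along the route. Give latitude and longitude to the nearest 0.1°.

≈ lat 41.1°, lon -99.3°

From cos δ = sin φ₁ sin φ₂ + cos φ₁ cos φ₂ cos Δλ, the central angle is δ ≈ 1.780 rad (102.0°).
Interpolate at f = 1/4 with slerp weights a = sin((1−f)δ)/sin δ ≈ 0.994, b = sin(fδ)/sin δ ≈ 0.440.
p = a·p₁ + b·p₂ ≈ (-0.122, -0.744, 0.657); φ = arcsin(p_z) ≈ 41.09°, λ = atan2(p_y, p_x) ≈ -99.30°.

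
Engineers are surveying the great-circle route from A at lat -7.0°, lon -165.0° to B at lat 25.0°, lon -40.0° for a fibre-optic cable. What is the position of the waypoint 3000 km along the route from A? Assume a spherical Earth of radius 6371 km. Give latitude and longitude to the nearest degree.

≈ lat 5°, lon -141°

Write both endpoints as unit vectors p₁, p₂ with components (cos φ cos λ, cos φ sin λ, sin φ).
The central angle between the endpoints is δ = arccos(p₁·p₂) ≈ 2.174 rad (124.6°). The total great-circle distance is δ·R ≈ 2.174 × 6371 ≈ 13852 km, so the target fraction is f = 3000/13852 ≈ 0.217.
Interpolate at f ≈ 0.217 with slerp weights a = sin((1−f)δ)/sin δ ≈ 1.204, b = sin(fδ)/sin δ ≈ 0.551.
p = a·p₁ + b·p₂ ≈ (-0.772, -0.630, 0.086); φ = arcsin(p_z) ≈ 4.94°, λ = atan2(p_y, p_x) ≈ -140.76°.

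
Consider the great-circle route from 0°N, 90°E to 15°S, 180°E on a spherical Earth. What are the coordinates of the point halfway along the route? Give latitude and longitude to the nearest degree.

≈ 11°S, 134°E

Convert each endpoint to a unit vector on the sphere (x = cos φ cos λ, y = cos φ sin λ, z = sin φ).
The central angle between the endpoints is δ = arccos(p₁·p₂) ≈ 1.571 rad (90.0°).
Interpolate at f = 1/2 with slerp weights a = sin((1−f)δ)/sin δ ≈ 0.707, b = sin(fδ)/sin δ ≈ 0.707.
p = a·p₁ + b·p₂ ≈ (-0.683, 0.707, -0.183); φ = arcsin(p_z) ≈ -10.55°, λ = atan2(p_y, p_x) ≈ 134.01°.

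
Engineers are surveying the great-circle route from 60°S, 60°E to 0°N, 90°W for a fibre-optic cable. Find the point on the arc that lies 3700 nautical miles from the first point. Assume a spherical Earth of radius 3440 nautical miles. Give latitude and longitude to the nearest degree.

≈ 51°S, 69°W

Write both endpoints as unit vectors p₁, p₂ with components (cos φ cos λ, cos φ sin λ, sin φ).
The central angle between the endpoints is δ = arccos(p₁·p₂) ≈ 2.019 rad (115.7°). The total great-circle distance is δ·R ≈ 2.019 × 3440 ≈ 6944 nmi, so the target fraction is f = 3700/6944 ≈ 0.533.
Interpolate at f ≈ 0.533 with slerp weights a = sin((1−f)δ)/sin δ ≈ 0.898, b = sin(fδ)/sin δ ≈ 0.976.
p = a·p₁ + b·p₂ ≈ (0.224, -0.587, -0.778); φ = arcsin(p_z) ≈ -51.04°, λ = atan2(p_y, p_x) ≈ -69.08°.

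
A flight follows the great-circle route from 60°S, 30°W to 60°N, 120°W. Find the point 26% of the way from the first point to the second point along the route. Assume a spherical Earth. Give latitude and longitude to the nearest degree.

≈ 31°S, 61°W

Write both endpoints as unit vectors p₁, p₂ with components (cos φ cos λ, cos φ sin λ, sin φ).
The central angle between the endpoints is δ = arccos(p₁·p₂) ≈ 2.419 rad (138.6°).
Interpolate at f = 0.26 with slerp weights a = sin((1−f)δ)/sin δ ≈ 1.476, b = sin(fδ)/sin δ ≈ 0.889.
p = a·p₁ + b·p₂ ≈ (0.417, -0.754, -0.508); φ = arcsin(p_z) ≈ -30.52°, λ = atan2(p_y, p_x) ≈ -61.08°.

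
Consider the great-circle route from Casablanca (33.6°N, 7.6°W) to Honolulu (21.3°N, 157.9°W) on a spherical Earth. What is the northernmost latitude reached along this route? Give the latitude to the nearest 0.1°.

The great circle lies in the plane with unit normal n̂ = (p₁ × p₂)/|p₁ × p₂|.
Here n̂_z ≈ -0.436; the vertex latitude is φ_max = arccos|n̂_z| ≈ 64.1°.
Check via Clairaut: cos φ_max = |cos φ₁| · sin C = cos(33.6°)·sin(31.6°) ≈ 0.436, again giving ≈ 64.1°.

≈ 64.1°N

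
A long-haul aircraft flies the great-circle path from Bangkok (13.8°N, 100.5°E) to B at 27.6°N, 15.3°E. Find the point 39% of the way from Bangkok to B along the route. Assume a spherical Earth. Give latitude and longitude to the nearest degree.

≈ 25°N, 70°E

From cos δ = sin φ₁ sin φ₂ + cos φ₁ cos φ₂ cos Δλ, the central angle is δ ≈ 1.387 rad (79.5°).
Interpolate at f = 0.39 with slerp weights a = sin((1−f)δ)/sin δ ≈ 0.762, b = sin(fδ)/sin δ ≈ 0.524.
p = a·p₁ + b·p₂ ≈ (0.313, 0.850, 0.424); φ = arcsin(p_z) ≈ 25.11°, λ = atan2(p_y, p_x) ≈ 69.78°.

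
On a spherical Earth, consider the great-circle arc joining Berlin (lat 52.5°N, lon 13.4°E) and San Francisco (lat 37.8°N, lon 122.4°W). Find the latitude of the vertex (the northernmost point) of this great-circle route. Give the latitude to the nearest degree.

≈ 70°N

The great circle lies in the plane with unit normal n̂ = (p₁ × p₂)/|p₁ × p₂|.
Here n̂_z ≈ -0.339; the vertex latitude is φ_max = arccos|n̂_z| ≈ 70.2°.
Check via Clairaut: cos φ_max = |cos φ₁| · sin C = cos(52.5°)·sin(33.8°) ≈ 0.339, again giving ≈ 70.2°.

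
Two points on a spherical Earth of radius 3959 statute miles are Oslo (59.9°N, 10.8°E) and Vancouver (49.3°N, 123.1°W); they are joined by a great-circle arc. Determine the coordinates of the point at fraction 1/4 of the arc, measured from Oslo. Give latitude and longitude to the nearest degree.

From cos δ = sin φ₁ sin φ₂ + cos φ₁ cos φ₂ cos Δλ, the central angle is δ ≈ 1.127 rad (64.6°).
Interpolate at f = 1/4 with slerp weights a = sin((1−f)δ)/sin δ ≈ 0.828, b = sin(fδ)/sin δ ≈ 0.308.
p = a·p₁ + b·p₂ ≈ (0.298, -0.090, 0.950); φ = arcsin(p_z) ≈ 71.83°, λ = atan2(p_y, p_x) ≈ -16.84°.

≈ 72°N, 17°W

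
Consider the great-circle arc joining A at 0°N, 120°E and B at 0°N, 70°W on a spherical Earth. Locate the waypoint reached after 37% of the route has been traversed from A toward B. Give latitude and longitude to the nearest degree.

≈ 0°N, 177°W

The haversine formula gives a central angle δ ≈ 2.967 rad (170.0°) between the endpoints.
Interpolate at f = 0.37 with slerp weights a = sin((1−f)δ)/sin δ ≈ 5.504, b = sin(fδ)/sin δ ≈ 5.127.
p = a·p₁ + b·p₂ ≈ (-0.999, -0.051, 0.000); φ = arcsin(p_z) ≈ 0.00°, λ = atan2(p_y, p_x) ≈ -177.10°.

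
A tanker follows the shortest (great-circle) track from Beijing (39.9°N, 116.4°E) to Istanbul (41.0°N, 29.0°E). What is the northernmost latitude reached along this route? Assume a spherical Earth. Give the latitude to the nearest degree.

≈ 50°N

The great circle lies in the plane with unit normal n̂ = (p₁ × p₂)/|p₁ × p₂|.
Here n̂_z ≈ -0.647; the vertex latitude is φ_max = arccos|n̂_z| ≈ 49.7°.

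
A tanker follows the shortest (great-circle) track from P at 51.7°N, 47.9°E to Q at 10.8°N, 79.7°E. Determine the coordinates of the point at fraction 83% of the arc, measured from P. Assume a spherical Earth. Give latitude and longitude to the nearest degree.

Convert each endpoint to a unit vector on the sphere (x = cos φ cos λ, y = cos φ sin λ, z = sin φ).
The central angle between the endpoints is δ = arccos(p₁·p₂) ≈ 0.844 rad (48.4°).
Interpolate at f = 0.83 with slerp weights a = sin((1−f)δ)/sin δ ≈ 0.191, b = sin(fδ)/sin δ ≈ 0.863.
p = a·p₁ + b·p₂ ≈ (0.231, 0.922, 0.312); φ = arcsin(p_z) ≈ 18.17°, λ = atan2(p_y, p_x) ≈ 75.93°.

≈ 18°N, 76°E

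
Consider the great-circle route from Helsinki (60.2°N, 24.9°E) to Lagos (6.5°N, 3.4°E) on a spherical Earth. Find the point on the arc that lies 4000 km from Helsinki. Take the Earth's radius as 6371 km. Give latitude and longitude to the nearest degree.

The haversine formula gives a central angle δ ≈ 0.979 rad (56.1°) between the endpoints. The total great-circle distance is δ·R ≈ 0.979 × 6371 ≈ 6239 km, so the target fraction is f = 4000/6239 ≈ 0.641.
Interpolate at f ≈ 0.641 with slerp weights a = sin((1−f)δ)/sin δ ≈ 0.415, b = sin(fδ)/sin δ ≈ 0.708.
p = a·p₁ + b·p₂ ≈ (0.889, 0.128, 0.440); φ = arcsin(p_z) ≈ 26.10°, λ = atan2(p_y, p_x) ≈ 8.22°.

≈ 26°N, 8°E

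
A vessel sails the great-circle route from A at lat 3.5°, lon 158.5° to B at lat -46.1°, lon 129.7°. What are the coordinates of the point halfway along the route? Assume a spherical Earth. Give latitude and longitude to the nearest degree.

≈ lat -22°, lon 147°

Write both endpoints as unit vectors p₁, p₂ with components (cos φ cos λ, cos φ sin λ, sin φ).
The central angle between the endpoints is δ = arccos(p₁·p₂) ≈ 0.973 rad (55.8°).
Interpolate at f = 1/2 with slerp weights a = sin((1−f)δ)/sin δ ≈ 0.566, b = sin(fδ)/sin δ ≈ 0.566.
p = a·p₁ + b·p₂ ≈ (-0.776, 0.509, -0.373); φ = arcsin(p_z) ≈ -21.91°, λ = atan2(p_y, p_x) ≈ 146.75°.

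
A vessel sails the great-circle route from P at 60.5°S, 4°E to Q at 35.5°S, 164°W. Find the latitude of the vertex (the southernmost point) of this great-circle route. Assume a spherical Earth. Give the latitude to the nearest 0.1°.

≈ 85.2°S

The great circle lies in the plane with unit normal n̂ = (p₁ × p₂)/|p₁ × p₂|.
Here n̂_z ≈ -0.084; the vertex latitude is φ_max = arccos|n̂_z| ≈ 85.2°.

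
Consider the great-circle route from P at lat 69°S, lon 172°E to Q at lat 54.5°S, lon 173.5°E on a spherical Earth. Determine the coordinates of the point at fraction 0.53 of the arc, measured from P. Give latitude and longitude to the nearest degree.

Convert each endpoint to a unit vector on the sphere (x = cos φ cos λ, y = cos φ sin λ, z = sin φ).
The central angle between the endpoints is δ = arccos(p₁·p₂) ≈ 0.253 rad (14.5°).
Interpolate at f = 0.53 with slerp weights a = sin((1−f)δ)/sin δ ≈ 0.474, b = sin(fδ)/sin δ ≈ 0.534.
p = a·p₁ + b·p₂ ≈ (-0.476, 0.059, -0.877); φ = arcsin(p_z) ≈ -61.32°, λ = atan2(p_y, p_x) ≈ 172.97°.

≈ lat 61°S, lon 173°E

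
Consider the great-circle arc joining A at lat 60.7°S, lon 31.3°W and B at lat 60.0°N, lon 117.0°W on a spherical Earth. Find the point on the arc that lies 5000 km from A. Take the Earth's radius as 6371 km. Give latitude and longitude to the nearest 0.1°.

≈ lat 22.5°S, lon 65.7°W

The haversine formula gives a central angle δ ≈ 2.399 rad (137.5°) between the endpoints. The total great-circle distance is δ·R ≈ 2.399 × 6371 ≈ 15286 km, so the target fraction is f = 5000/15286 ≈ 0.327.
Interpolate at f ≈ 0.327 with slerp weights a = sin((1−f)δ)/sin δ ≈ 1.478, b = sin(fδ)/sin δ ≈ 1.045.
p = a·p₁ + b·p₂ ≈ (0.381, -0.841, -0.383); φ = arcsin(p_z) ≈ -22.55°, λ = atan2(p_y, p_x) ≈ -65.66°.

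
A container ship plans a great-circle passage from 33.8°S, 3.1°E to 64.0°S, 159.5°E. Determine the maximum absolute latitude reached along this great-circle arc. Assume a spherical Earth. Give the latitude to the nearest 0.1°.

≈ 81.5°S

The great circle lies in the plane with unit normal n̂ = (p₁ × p₂)/|p₁ × p₂|.
Here n̂_z ≈ +0.148; the vertex latitude is φ_max = arccos|n̂_z| ≈ 81.5°.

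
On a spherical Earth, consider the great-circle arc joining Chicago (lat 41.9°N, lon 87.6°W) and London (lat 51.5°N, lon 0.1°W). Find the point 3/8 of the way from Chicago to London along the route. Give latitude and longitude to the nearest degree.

Convert each endpoint to a unit vector on the sphere (x = cos φ cos λ, y = cos φ sin λ, z = sin φ).
The central angle between the endpoints is δ = arccos(p₁·p₂) ≈ 0.997 rad (57.1°).
Interpolate at f = 3/8 with slerp weights a = sin((1−f)δ)/sin δ ≈ 0.695, b = sin(fδ)/sin δ ≈ 0.435.
p = a·p₁ + b·p₂ ≈ (0.292, -0.517, 0.804); φ = arcsin(p_z) ≈ 53.55°, λ = atan2(p_y, p_x) ≈ -60.52°.

≈ lat 54°N, lon 61°W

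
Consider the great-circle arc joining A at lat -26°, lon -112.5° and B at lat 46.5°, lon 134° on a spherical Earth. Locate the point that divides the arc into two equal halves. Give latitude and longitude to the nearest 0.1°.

≈ lat 17.9°, lon -157.8°

The haversine formula gives a central angle δ ≈ 2.171 rad (124.4°) between the endpoints.
Interpolate at f = 1/2 with slerp weights a = sin((1−f)δ)/sin δ ≈ 1.072, b = sin(fδ)/sin δ ≈ 1.072.
p = a·p₁ + b·p₂ ≈ (-0.881, -0.359, 0.308); φ = arcsin(p_z) ≈ 17.91°, λ = atan2(p_y, p_x) ≈ -157.82°.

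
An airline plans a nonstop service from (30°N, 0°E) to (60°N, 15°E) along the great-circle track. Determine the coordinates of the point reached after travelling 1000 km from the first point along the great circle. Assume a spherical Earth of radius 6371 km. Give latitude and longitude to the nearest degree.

Write both endpoints as unit vectors p₁, p₂ with components (cos φ cos λ, cos φ sin λ, sin φ).
The central angle between the endpoints is δ = arccos(p₁·p₂) ≈ 0.552 rad (31.6°). The total great-circle distance is δ·R ≈ 0.552 × 6371 ≈ 3519 km, so the target fraction is f = 1000/3519 ≈ 0.284.
Interpolate at f ≈ 0.284 with slerp weights a = sin((1−f)δ)/sin δ ≈ 0.734, b = sin(fδ)/sin δ ≈ 0.298.
p = a·p₁ + b·p₂ ≈ (0.780, 0.039, 0.625); φ = arcsin(p_z) ≈ 38.69°, λ = atan2(p_y, p_x) ≈ 2.83°.

≈ (39°N, 3°E)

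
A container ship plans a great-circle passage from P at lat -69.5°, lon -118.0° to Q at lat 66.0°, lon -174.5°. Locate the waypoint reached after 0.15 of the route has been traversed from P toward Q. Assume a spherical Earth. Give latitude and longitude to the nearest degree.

≈ lat -50°, lon -136°

From cos δ = sin φ₁ sin φ₂ + cos φ₁ cos φ₂ cos Δλ, the central angle is δ ≈ 2.461 rad (141.0°).
Interpolate at f = 0.15 with slerp weights a = sin((1−f)δ)/sin δ ≈ 1.378, b = sin(fδ)/sin δ ≈ 0.573.
p = a·p₁ + b·p₂ ≈ (-0.459, -0.448, -0.767); φ = arcsin(p_z) ≈ -50.10°, λ = atan2(p_y, p_x) ≈ -135.64°.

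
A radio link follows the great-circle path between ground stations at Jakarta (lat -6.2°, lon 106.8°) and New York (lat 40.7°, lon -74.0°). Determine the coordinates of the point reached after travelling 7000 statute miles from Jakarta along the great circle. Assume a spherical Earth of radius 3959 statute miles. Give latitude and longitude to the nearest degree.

Write both endpoints as unit vectors p₁, p₂ with components (cos φ cos λ, cos φ sin λ, sin φ).
The central angle between the endpoints is δ = arccos(p₁·p₂) ≈ 2.539 rad (145.5°). The total great-circle distance is δ·R ≈ 2.539 × 3959 ≈ 10053 mi, so the target fraction is f = 7000/10053 ≈ 0.696.
Interpolate at f ≈ 0.696 with slerp weights a = sin((1−f)δ)/sin δ ≈ 1.230, b = sin(fδ)/sin δ ≈ 1.731.
p = a·p₁ + b·p₂ ≈ (0.008, -0.091, 0.996); φ = arcsin(p_z) ≈ 84.79°, λ = atan2(p_y, p_x) ≈ -84.83°.

≈ lat 85°, lon -85°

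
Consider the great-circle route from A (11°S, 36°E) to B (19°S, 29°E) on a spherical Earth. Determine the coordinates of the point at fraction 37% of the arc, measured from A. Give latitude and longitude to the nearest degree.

Write both endpoints as unit vectors p₁, p₂ with components (cos φ cos λ, cos φ sin λ, sin φ).
The central angle between the endpoints is δ = arccos(p₁·p₂) ≈ 0.183 rad (10.5°).
Interpolate at f = 0.37 with slerp weights a = sin((1−f)δ)/sin δ ≈ 0.632, b = sin(fδ)/sin δ ≈ 0.372.
p = a·p₁ + b·p₂ ≈ (0.809, 0.535, -0.242); φ = arcsin(p_z) ≈ -13.98°, λ = atan2(p_y, p_x) ≈ 33.47°.

≈ (14°S, 33°E)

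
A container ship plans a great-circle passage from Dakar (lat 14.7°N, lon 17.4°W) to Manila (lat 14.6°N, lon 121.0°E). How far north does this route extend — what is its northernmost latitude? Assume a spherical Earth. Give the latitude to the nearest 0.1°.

≈ 36.4°N

The great circle lies in the plane with unit normal n̂ = (p₁ × p₂)/|p₁ × p₂|.
Here n̂_z ≈ +0.805; the vertex latitude is φ_max = arccos|n̂_z| ≈ 36.4°.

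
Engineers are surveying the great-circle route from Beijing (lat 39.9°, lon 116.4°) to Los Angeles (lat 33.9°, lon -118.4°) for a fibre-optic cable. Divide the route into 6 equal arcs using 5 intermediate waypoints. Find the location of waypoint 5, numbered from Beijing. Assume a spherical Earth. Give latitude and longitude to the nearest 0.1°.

From cos δ = sin φ₁ sin φ₂ + cos φ₁ cos φ₂ cos Δλ, the central angle is δ ≈ 1.580 rad (90.5°).
Interpolate at f = 5/6 with slerp weights a = sin((1−f)δ)/sin δ ≈ 0.260, b = sin(fδ)/sin δ ≈ 0.968.
p = a·p₁ + b·p₂ ≈ (-0.471, -0.528, 0.707); φ = arcsin(p_z) ≈ 44.98°, λ = atan2(p_y, p_x) ≈ -131.74°.

≈ lat 45.0°, lon -131.7°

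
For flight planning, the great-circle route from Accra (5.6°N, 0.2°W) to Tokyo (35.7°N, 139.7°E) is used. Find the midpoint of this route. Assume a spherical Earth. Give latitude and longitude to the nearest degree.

Write both endpoints as unit vectors p₁, p₂ with components (cos φ cos λ, cos φ sin λ, sin φ).
The central angle between the endpoints is δ = arccos(p₁·p₂) ≈ 2.167 rad (124.1°).
Interpolate at f = 1/2 with slerp weights a = sin((1−f)δ)/sin δ ≈ 1.068, b = sin(fδ)/sin δ ≈ 1.068.
p = a·p₁ + b·p₂ ≈ (0.401, 0.557, 0.727); φ = arcsin(p_z) ≈ 46.65°, λ = atan2(p_y, p_x) ≈ 54.23°.

≈ 47°N, 54°E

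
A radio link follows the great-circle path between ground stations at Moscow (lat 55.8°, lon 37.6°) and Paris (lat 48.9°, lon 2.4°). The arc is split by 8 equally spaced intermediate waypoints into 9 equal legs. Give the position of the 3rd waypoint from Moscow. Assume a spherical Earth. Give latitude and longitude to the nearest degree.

Write both endpoints as unit vectors p₁, p₂ with components (cos φ cos λ, cos φ sin λ, sin φ).
The central angle between the endpoints is δ = arccos(p₁·p₂) ≈ 0.389 rad (22.3°).
Interpolate at f = 3/9 with slerp weights a = sin((1−f)δ)/sin δ ≈ 0.676, b = sin(fδ)/sin δ ≈ 0.341.
p = a·p₁ + b·p₂ ≈ (0.525, 0.241, 0.816); φ = arcsin(p_z) ≈ 54.70°, λ = atan2(p_y, p_x) ≈ 24.68°.

≈ lat 55°, lon 25°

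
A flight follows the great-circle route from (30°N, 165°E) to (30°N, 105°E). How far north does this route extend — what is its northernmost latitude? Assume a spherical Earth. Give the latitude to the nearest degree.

≈ 34°N

The great circle lies in the plane with unit normal n̂ = (p₁ × p₂)/|p₁ × p₂|.
Here n̂_z ≈ -0.832; the vertex latitude is φ_max = arccos|n̂_z| ≈ 33.7°.
Check via Clairaut: cos φ_max = |cos φ₁| · sin C = cos(30.0°)·sin(73.9°) ≈ 0.832, again giving ≈ 33.7°.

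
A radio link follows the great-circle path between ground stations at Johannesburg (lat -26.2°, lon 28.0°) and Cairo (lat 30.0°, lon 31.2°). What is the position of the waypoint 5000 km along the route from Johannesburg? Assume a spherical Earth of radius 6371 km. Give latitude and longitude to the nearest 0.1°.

Write both endpoints as unit vectors p₁, p₂ with components (cos φ cos λ, cos φ sin λ, sin φ).
The central angle between the endpoints is δ = arccos(p₁·p₂) ≈ 0.982 rad (56.3°). The total great-circle distance is δ·R ≈ 0.982 × 6371 ≈ 6258 km, so the target fraction is f = 5000/6258 ≈ 0.799.
Interpolate at f ≈ 0.799 with slerp weights a = sin((1−f)δ)/sin δ ≈ 0.236, b = sin(fδ)/sin δ ≈ 0.850.
p = a·p₁ + b·p₂ ≈ (0.816, 0.481, 0.321); φ = arcsin(p_z) ≈ 18.70°, λ = atan2(p_y, p_x) ≈ 30.49°.

≈ lat 18.7°, lon 30.5°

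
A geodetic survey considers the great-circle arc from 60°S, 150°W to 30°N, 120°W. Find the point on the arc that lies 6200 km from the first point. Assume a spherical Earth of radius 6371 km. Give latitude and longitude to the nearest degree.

Write both endpoints as unit vectors p₁, p₂ with components (cos φ cos λ, cos φ sin λ, sin φ).
The central angle between the endpoints is δ = arccos(p₁·p₂) ≈ 1.629 rad (93.3°). The total great-circle distance is δ·R ≈ 1.629 × 6371 ≈ 10377 km, so the target fraction is f = 6200/10377 ≈ 0.597.
Interpolate at f ≈ 0.597 with slerp weights a = sin((1−f)δ)/sin δ ≈ 0.611, b = sin(fδ)/sin δ ≈ 0.828.
p = a·p₁ + b·p₂ ≈ (-0.623, -0.774, -0.115); φ = arcsin(p_z) ≈ -6.60°, λ = atan2(p_y, p_x) ≈ -128.84°.

≈ 7°S, 129°W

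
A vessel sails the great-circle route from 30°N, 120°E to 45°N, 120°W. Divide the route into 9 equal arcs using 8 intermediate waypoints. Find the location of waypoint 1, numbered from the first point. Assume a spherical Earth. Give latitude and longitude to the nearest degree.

≈ 37°N, 127°E

From cos δ = sin φ₁ sin φ₂ + cos φ₁ cos φ₂ cos Δλ, the central angle is δ ≈ 1.523 rad (87.3°).
Interpolate at f = 1/9 with slerp weights a = sin((1−f)δ)/sin δ ≈ 0.978, b = sin(fδ)/sin δ ≈ 0.169.
p = a·p₁ + b·p₂ ≈ (-0.483, 0.630, 0.608); φ = arcsin(p_z) ≈ 37.45°, λ = atan2(p_y, p_x) ≈ 127.48°.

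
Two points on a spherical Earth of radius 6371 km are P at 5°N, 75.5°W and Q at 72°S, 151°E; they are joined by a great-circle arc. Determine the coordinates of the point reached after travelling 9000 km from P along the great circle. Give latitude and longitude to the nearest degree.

From cos δ = sin φ₁ sin φ₂ + cos φ₁ cos φ₂ cos Δλ, the central angle is δ ≈ 1.870 rad (107.1°). The total great-circle distance is δ·R ≈ 1.870 × 6371 ≈ 11914 km, so the target fraction is f = 9000/11914 ≈ 0.755.
Interpolate at f ≈ 0.755 with slerp weights a = sin((1−f)δ)/sin δ ≈ 0.462, b = sin(fδ)/sin δ ≈ 1.033.
p = a·p₁ + b·p₂ ≈ (-0.164, -0.291, -0.943); φ = arcsin(p_z) ≈ -70.49°, λ = atan2(p_y, p_x) ≈ -119.42°.

≈ 70°S, 119°W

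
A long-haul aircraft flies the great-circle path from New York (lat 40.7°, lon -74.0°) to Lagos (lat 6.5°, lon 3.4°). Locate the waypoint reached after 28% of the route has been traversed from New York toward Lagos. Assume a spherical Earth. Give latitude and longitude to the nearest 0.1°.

≈ lat 36.3°, lon -47.2°

Convert each endpoint to a unit vector on the sphere (x = cos φ cos λ, y = cos φ sin λ, z = sin φ).
The central angle between the endpoints is δ = arccos(p₁·p₂) ≈ 1.330 rad (76.2°).
Interpolate at f = 0.28 with slerp weights a = sin((1−f)δ)/sin δ ≈ 0.842, b = sin(fδ)/sin δ ≈ 0.375.
p = a·p₁ + b·p₂ ≈ (0.548, -0.592, 0.592); φ = arcsin(p_z) ≈ 36.27°, λ = atan2(p_y, p_x) ≈ -47.21°.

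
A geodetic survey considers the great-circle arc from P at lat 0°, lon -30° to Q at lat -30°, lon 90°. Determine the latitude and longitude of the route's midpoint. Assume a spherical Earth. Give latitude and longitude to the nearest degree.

The haversine formula gives a central angle δ ≈ 2.019 rad (115.7°) between the endpoints.
Interpolate at f = 1/2 with slerp weights a = sin((1−f)δ)/sin δ ≈ 0.939, b = sin(fδ)/sin δ ≈ 0.939.
p = a·p₁ + b·p₂ ≈ (0.813, 0.344, -0.470); φ = arcsin(p_z) ≈ -28.00°, λ = atan2(p_y, p_x) ≈ 22.91°.

≈ lat -28°, lon 23°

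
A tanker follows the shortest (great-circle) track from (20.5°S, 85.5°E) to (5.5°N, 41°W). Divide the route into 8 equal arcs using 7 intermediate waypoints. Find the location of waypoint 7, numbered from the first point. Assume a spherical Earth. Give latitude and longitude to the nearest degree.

≈ (0°N, 26°W)

Convert each endpoint to a unit vector on the sphere (x = cos φ cos λ, y = cos φ sin λ, z = sin φ).
The central angle between the endpoints is δ = arccos(p₁·p₂) ≈ 2.200 rad (126.0°).
Interpolate at f = 7/8 with slerp weights a = sin((1−f)δ)/sin δ ≈ 0.336, b = sin(fδ)/sin δ ≈ 1.160.
p = a·p₁ + b·p₂ ≈ (0.896, -0.444, -0.006); φ = arcsin(p_z) ≈ -0.37°, λ = atan2(p_y, p_x) ≈ -26.36°.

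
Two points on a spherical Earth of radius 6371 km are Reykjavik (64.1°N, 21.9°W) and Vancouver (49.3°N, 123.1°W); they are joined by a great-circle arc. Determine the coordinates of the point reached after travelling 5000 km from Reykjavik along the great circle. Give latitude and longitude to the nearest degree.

≈ 54°N, 117°W

From cos δ = sin φ₁ sin φ₂ + cos φ₁ cos φ₂ cos Δλ, the central angle is δ ≈ 0.894 rad (51.2°). The total great-circle distance is δ·R ≈ 0.894 × 6371 ≈ 5693 km, so the target fraction is f = 5000/5693 ≈ 0.878.
Interpolate at f ≈ 0.878 with slerp weights a = sin((1−f)δ)/sin δ ≈ 0.139, b = sin(fδ)/sin δ ≈ 0.907.
p = a·p₁ + b·p₂ ≈ (-0.266, -0.518, 0.813); φ = arcsin(p_z) ≈ 54.37°, λ = atan2(p_y, p_x) ≈ -117.22°.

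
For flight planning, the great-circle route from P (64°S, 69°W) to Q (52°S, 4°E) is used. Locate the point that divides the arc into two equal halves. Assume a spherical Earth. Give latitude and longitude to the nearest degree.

From cos δ = sin φ₁ sin φ₂ + cos φ₁ cos φ₂ cos Δλ, the central angle is δ ≈ 0.665 rad (38.1°).
Interpolate at f = 1/2 with slerp weights a = sin((1−f)δ)/sin δ ≈ 0.529, b = sin(fδ)/sin δ ≈ 0.529.
p = a·p₁ + b·p₂ ≈ (0.408, -0.194, -0.892); φ = arcsin(p_z) ≈ -63.15°, λ = atan2(p_y, p_x) ≈ -25.41°.

≈ (63°S, 25°W)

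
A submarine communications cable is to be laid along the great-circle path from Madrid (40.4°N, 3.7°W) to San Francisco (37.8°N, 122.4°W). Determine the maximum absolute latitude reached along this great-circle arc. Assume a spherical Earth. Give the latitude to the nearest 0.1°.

≈ 57.9°N

The great circle lies in the plane with unit normal n̂ = (p₁ × p₂)/|p₁ × p₂|.
Here n̂_z ≈ -0.531; the vertex latitude is φ_max = arccos|n̂_z| ≈ 57.9°.
Check via Clairaut: cos φ_max = |cos φ₁| · sin C = cos(40.4°)·sin(44.2°) ≈ 0.531, again giving ≈ 57.9°.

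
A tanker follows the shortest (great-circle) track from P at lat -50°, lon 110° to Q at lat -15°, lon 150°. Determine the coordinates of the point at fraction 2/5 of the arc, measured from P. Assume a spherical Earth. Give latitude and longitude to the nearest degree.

Write both endpoints as unit vectors p₁, p₂ with components (cos φ cos λ, cos φ sin λ, sin φ).
The central angle between the endpoints is δ = arccos(p₁·p₂) ≈ 0.831 rad (47.6°).
Interpolate at f = 2/5 with slerp weights a = sin((1−f)δ)/sin δ ≈ 0.647, b = sin(fδ)/sin δ ≈ 0.442.
p = a·p₁ + b·p₂ ≈ (-0.512, 0.604, -0.610); φ = arcsin(p_z) ≈ -37.61°, λ = atan2(p_y, p_x) ≈ 130.26°.

≈ lat -38°, lon 130°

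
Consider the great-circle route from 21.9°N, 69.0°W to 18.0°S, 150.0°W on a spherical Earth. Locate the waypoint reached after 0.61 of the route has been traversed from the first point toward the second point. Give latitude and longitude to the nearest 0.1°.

≈ 2.2°S, 118.6°W

From cos δ = sin φ₁ sin φ₂ + cos φ₁ cos φ₂ cos Δλ, the central angle is δ ≈ 1.548 rad (88.7°).
Interpolate at f = 0.61 with slerp weights a = sin((1−f)δ)/sin δ ≈ 0.568, b = sin(fδ)/sin δ ≈ 0.810.
p = a·p₁ + b·p₂ ≈ (-0.479, -0.877, -0.039); φ = arcsin(p_z) ≈ -2.21°, λ = atan2(p_y, p_x) ≈ -118.62°.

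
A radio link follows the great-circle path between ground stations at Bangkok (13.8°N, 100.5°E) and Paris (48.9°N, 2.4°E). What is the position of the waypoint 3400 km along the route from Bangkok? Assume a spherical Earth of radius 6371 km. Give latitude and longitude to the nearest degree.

≈ (35°N, 76°E)

Convert each endpoint to a unit vector on the sphere (x = cos φ cos λ, y = cos φ sin λ, z = sin φ).
The central angle between the endpoints is δ = arccos(p₁·p₂) ≈ 1.481 rad (84.8°). The total great-circle distance is δ·R ≈ 1.481 × 6371 ≈ 9435 km, so the target fraction is f = 3400/9435 ≈ 0.360.
Interpolate at f ≈ 0.360 with slerp weights a = sin((1−f)δ)/sin δ ≈ 0.815, b = sin(fδ)/sin δ ≈ 0.511.
p = a·p₁ + b·p₂ ≈ (0.191, 0.792, 0.579); φ = arcsin(p_z) ≈ 35.40°, λ = atan2(p_y, p_x) ≈ 76.43°.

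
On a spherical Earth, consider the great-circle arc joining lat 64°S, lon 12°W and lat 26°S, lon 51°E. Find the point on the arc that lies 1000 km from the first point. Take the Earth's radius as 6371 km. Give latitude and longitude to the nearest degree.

≈ lat 61°S, lon 6°E

Convert each endpoint to a unit vector on the sphere (x = cos φ cos λ, y = cos φ sin λ, z = sin φ).
The central angle between the endpoints is δ = arccos(p₁·p₂) ≈ 0.961 rad (55.0°). The total great-circle distance is δ·R ≈ 0.961 × 6371 ≈ 6121 km, so the target fraction is f = 1000/6121 ≈ 0.163.
Interpolate at f ≈ 0.163 with slerp weights a = sin((1−f)δ)/sin δ ≈ 0.878, b = sin(fδ)/sin δ ≈ 0.191.
p = a·p₁ + b·p₂ ≈ (0.485, 0.053, -0.873); φ = arcsin(p_z) ≈ -60.83°, λ = atan2(p_y, p_x) ≈ 6.26°.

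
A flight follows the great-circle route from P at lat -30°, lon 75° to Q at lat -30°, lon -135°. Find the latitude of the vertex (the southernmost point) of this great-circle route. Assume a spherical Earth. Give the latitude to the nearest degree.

≈ -66°

The great circle lies in the plane with unit normal n̂ = (p₁ × p₂)/|p₁ × p₂|.
Here n̂_z ≈ +0.409; the vertex latitude is φ_max = arccos|n̂_z| ≈ 65.9°.
Check via Clairaut: cos φ_max = |cos φ₁| · sin C = cos(30.0°)·sin(151.8°) ≈ 0.409, again giving ≈ 65.9°.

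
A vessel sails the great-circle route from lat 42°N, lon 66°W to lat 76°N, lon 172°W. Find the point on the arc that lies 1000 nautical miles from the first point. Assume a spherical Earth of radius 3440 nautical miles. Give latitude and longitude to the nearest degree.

≈ lat 58°N, lon 75°W

Write both endpoints as unit vectors p₁, p₂ with components (cos φ cos λ, cos φ sin λ, sin φ).
The central angle between the endpoints is δ = arccos(p₁·p₂) ≈ 0.928 rad (53.2°). The total great-circle distance is δ·R ≈ 0.928 × 3440 ≈ 3191 nmi, so the target fraction is f = 1000/3191 ≈ 0.313.
Interpolate at f ≈ 0.313 with slerp weights a = sin((1−f)δ)/sin δ ≈ 0.743, b = sin(fδ)/sin δ ≈ 0.358.
p = a·p₁ + b·p₂ ≈ (0.139, -0.517, 0.845); φ = arcsin(p_z) ≈ 57.66°, λ = atan2(p_y, p_x) ≈ -74.96°.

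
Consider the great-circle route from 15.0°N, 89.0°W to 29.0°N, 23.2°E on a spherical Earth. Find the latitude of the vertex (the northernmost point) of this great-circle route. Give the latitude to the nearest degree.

The great circle lies in the plane with unit normal n̂ = (p₁ × p₂)/|p₁ × p₂|.
Here n̂_z ≈ +0.797; the vertex latitude is φ_max = arccos|n̂_z| ≈ 37.1°.
Check via Clairaut: cos φ_max = |cos φ₁| · sin C = cos(15.0°)·sin(55.6°) ≈ 0.797, again giving ≈ 37.1°.

≈ 37°N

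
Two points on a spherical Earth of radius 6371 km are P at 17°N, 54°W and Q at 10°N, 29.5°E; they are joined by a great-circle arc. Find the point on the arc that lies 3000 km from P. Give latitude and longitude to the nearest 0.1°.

≈ 18.6°N, 25.7°W

Convert each endpoint to a unit vector on the sphere (x = cos φ cos λ, y = cos φ sin λ, z = sin φ).
The central angle between the endpoints is δ = arccos(p₁·p₂) ≈ 1.413 rad (80.9°). The total great-circle distance is δ·R ≈ 1.413 × 6371 ≈ 9001 km, so the target fraction is f = 3000/9001 ≈ 0.333.
Interpolate at f ≈ 0.333 with slerp weights a = sin((1−f)δ)/sin δ ≈ 0.819, b = sin(fδ)/sin δ ≈ 0.459.
p = a·p₁ + b·p₂ ≈ (0.854, -0.411, 0.319); φ = arcsin(p_z) ≈ 18.61°, λ = atan2(p_y, p_x) ≈ -25.68°.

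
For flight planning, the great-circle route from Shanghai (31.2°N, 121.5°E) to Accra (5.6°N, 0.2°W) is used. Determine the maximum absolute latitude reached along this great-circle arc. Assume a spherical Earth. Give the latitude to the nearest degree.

The great circle lies in the plane with unit normal n̂ = (p₁ × p₂)/|p₁ × p₂|.
Here n̂_z ≈ -0.789; the vertex latitude is φ_max = arccos|n̂_z| ≈ 37.9°.

≈ 38°N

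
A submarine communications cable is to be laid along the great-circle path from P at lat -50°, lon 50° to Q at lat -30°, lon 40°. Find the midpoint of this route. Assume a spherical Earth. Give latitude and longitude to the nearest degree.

The haversine formula gives a central angle δ ≈ 0.373 rad (21.4°) between the endpoints.
Interpolate at f = 1/2 with slerp weights a = sin((1−f)δ)/sin δ ≈ 0.509, b = sin(fδ)/sin δ ≈ 0.509.
p = a·p₁ + b·p₂ ≈ (0.548, 0.534, -0.644); φ = arcsin(p_z) ≈ -40.11°, λ = atan2(p_y, p_x) ≈ 44.26°.

≈ lat -40°, lon 44°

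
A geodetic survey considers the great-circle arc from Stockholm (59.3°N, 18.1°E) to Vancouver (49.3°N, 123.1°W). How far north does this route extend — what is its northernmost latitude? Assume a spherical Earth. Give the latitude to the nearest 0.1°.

≈ 76.9°N

The great circle lies in the plane with unit normal n̂ = (p₁ × p₂)/|p₁ × p₂|.
Here n̂_z ≈ -0.227; the vertex latitude is φ_max = arccos|n̂_z| ≈ 76.9°.
Check via Clairaut: cos φ_max = |cos φ₁| · sin C = cos(59.3°)·sin(26.4°) ≈ 0.227, again giving ≈ 76.9°.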